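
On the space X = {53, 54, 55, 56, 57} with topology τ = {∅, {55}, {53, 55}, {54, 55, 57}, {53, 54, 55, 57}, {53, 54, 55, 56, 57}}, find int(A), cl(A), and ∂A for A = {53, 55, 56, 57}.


int(A) = {53, 55}, cl(A) = {53, 54, 55, 56, 57}, ∂A = {54, 56, 57}.

Closed sets in (X, τ) are complements of opens:
  closed(X, τ) = {∅, {56}, {53, 56}, {54, 56, 57}, {53, 54, 56, 57}, {53, 54, 55, 56, 57}}.
int(A) = ⋃ {U ∈ τ : U ⊆ A}. Opens contained in A: ∅, {55}, {53, 55}.
Taking the union of these: int(A) = {53, 55}.
cl(A) = ⋂ {C closed : A ⊆ C}. Closed sets containing A: {53, 54, 55, 56, 57}.
Intersecting these: cl(A) = {53, 54, 55, 56, 57}.
∂A = cl(A) ∖ int(A) = {53, 54, 55, 56, 57} ∖ {53, 55} = {54, 56, 57}.


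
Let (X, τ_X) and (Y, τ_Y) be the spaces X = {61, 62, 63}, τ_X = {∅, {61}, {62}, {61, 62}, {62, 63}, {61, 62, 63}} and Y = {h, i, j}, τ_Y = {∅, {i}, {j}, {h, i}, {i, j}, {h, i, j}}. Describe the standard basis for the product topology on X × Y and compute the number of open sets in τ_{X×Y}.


Basis B = {∅ × ∅, {61} × {i}, {61} × {j}, {62} × {i}, {62} × {j}, {61} × {h, i}, {61} × {i, j}, {61, 62} × {i}, {61, 62} × {j}, {62} × {h, i}, {62} × {i, j}, {62, 63} × {i}, {62, 63} × {j}, {61} × {h, i, j}, {61, 62, 63} × {i}, {61, 62, 63} × {j}, {62} × {h, i, j}, {61, 62} × {h, i}, {61, 62} × {i, j}, {62, 63} × {h, i}, {62, 63} × {i, j}, {61, 62} × {h, i, j}, {61, 62, 63} × {h, i}, {61, 62, 63} × {i, j}, {62, 63} × {h, i, j}, {61, 62, 63} × {h, i, j}}; |τ_{X×Y}| = 108.

Enumerate products U × V with U ∈ τ_X, V ∈ τ_Y (deduplicated):
  ∅ × ∅ = {} (∅)
  {61} × {i} = {(61,i)}
  {61} × {j} = {(61,j)}
  {62} × {i} = {(62,i)}
  {62} × {j} = {(62,j)}
  {61} × {h, i} = {(61,h), (61,i)}
  {61} × {i, j} = {(61,i), (61,j)}
  {61, 62} × {i} = {(61,i), (62,i)}
  {61, 62} × {j} = {(61,j), (62,j)}
  {62} × {h, i} = {(62,h), (62,i)}
  {62} × {i, j} = {(62,i), (62,j)}
  {62, 63} × {i} = {(62,i), (63,i)}
  {62, 63} × {j} = {(62,j), (63,j)}
  {61} × {h, i, j} = {(61,h), (61,i), (61,j)}
  {61, 62, 63} × {i} = {(61,i), (62,i), (63,i)}
  {61, 62, 63} × {j} = {(61,j), (62,j), (63,j)}
  {62} × {h, i, j} = {(62,h), (62,i), (62,j)}
  {61, 62} × {h, i} = {(61,h), (61,i), (62,h), (62,i)}
  {61, 62} × {i, j} = {(61,i), (61,j), (62,i), (62,j)}
  {62, 63} × {h, i} = {(62,h), (62,i), (63,h), (63,i)}
  {62, 63} × {i, j} = {(62,i), (62,j), (63,i), (63,j)}
  {61, 62} × {h, i, j} = {(61,h), (61,i), (61,j), (62,h), (62,i), (62,j)}
  {61, 62, 63} × {h, i} = {(61,h), (61,i), (62,h), (62,i), (63,h), (63,i)}
  {61, 62, 63} × {i, j} = {(61,i), (61,j), (62,i), (62,j), (63,i), (63,j)}
  {62, 63} × {h, i, j} = {(62,h), (62,i), (62,j), (63,h), (63,i), (63,j)}
  {61, 62, 63} × {h, i, j} = {(61,h), (61,i), (61,j), (62,h), (62,i), (62,j), (63,h), (63,i), (63,j)}
These 26 distinct sets form the basis B.
Close under arbitrary unions to get τ_{X×Y}; counting gives |τ_{X×Y}| = 108.


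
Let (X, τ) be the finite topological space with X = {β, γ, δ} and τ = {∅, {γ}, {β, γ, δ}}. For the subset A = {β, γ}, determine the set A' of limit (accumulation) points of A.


A' = {β, δ}

For each x ∈ X, list the open sets U ∈ τ with x ∈ U, then check whether U ∩ (A ∖ {x}) ≠ ∅ for every such U.
  x = β: opens ∋ x are {β, γ, δ}; each meets A ∖ {β}, so x IS a limit point.
  x = γ: open {γ} ∋ x has {γ} ∩ (A ∖ {γ}) = ∅, so x is NOT a limit point.
  x = δ: opens ∋ x are {β, γ, δ}; each meets A ∖ {δ}, so x IS a limit point.
Collecting: A' = {β, δ}.


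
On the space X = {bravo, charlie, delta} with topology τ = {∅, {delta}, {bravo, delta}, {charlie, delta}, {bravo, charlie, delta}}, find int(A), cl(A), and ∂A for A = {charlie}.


int(A) = ∅, cl(A) = {charlie}, ∂A = {charlie}.

Closed sets in (X, τ) are complements of opens:
  closed(X, τ) = {∅, {bravo}, {charlie}, {bravo, charlie}, {bravo, charlie, delta}}.
int(A) = ⋃ {U ∈ τ : U ⊆ A}. Opens contained in A: ∅.
Taking the union of these: int(A) = ∅.
cl(A) = ⋂ {C closed : A ⊆ C}. Closed sets containing A: {charlie}, {bravo, charlie}, {bravo, charlie, delta}.
Intersecting these: cl(A) = {charlie}.
∂A = cl(A) ∖ int(A) = {charlie} ∖ ∅ = {charlie}.


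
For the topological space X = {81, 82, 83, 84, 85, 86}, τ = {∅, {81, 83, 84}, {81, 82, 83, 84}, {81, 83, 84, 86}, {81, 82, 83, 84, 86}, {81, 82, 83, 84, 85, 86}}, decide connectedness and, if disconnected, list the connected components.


(X, τ) is connected.

Find clopen sets (U ∈ τ with X ∖ U ∈ τ):
  U = ∅, X ∖ U = {81, 82, 83, 84, 85, 86} — both open, so U is clopen.
  U = {81, 82, 83, 84, 85, 86}, X ∖ U = ∅ — both open, so U is clopen.
Only trivial clopens (∅ and X) exist, so (X, τ) is connected.
Compute connected components by grouping points that agree on all clopens:
  component: {81, 82, 83, 84, 85, 86}


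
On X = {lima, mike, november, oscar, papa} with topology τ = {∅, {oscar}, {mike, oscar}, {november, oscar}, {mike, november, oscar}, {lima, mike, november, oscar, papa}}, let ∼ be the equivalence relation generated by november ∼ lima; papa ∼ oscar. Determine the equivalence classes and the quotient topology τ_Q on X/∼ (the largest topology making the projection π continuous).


X/∼ = {[lima=november], [mike], [oscar=papa]}; |τ_Q| = 2.

Equivalence classes: [lima=november], [mike], [oscar=papa].
Quotient map π: X → X/∼ sends lima ↦ [lima=november], mike ↦ [mike], november ↦ [lima=november], oscar ↦ [oscar=papa], papa ↦ [oscar=papa].
For each subset V ⊆ X/∼, compute π^{-1}(V) ⊆ X and check whether π^{-1}(V) ∈ τ. V is open in τ_Q iff π^{-1}(V) ∈ τ.
  V = {}: π^{-1}(V) = ∅ ∈ τ ✓.
  V = {[lima=november]}: π^{-1}(V) = {lima, november} ∉ τ ✗.
  V = {[mike]}: π^{-1}(V) = {mike} ∉ τ ✗.
  V = {[lima=november], [mike]}: π^{-1}(V) = {lima, mike, november} ∉ τ ✗.
  V = {[oscar=papa]}: π^{-1}(V) = {oscar, papa} ∉ τ ✗.
  V = {[lima=november], [oscar=papa]}: π^{-1}(V) = {lima, november, oscar, papa} ∉ τ ✗.
  V = {[mike], [oscar=papa]}: π^{-1}(V) = {mike, oscar, papa} ∉ τ ✗.
  V = {[lima=november], [mike], [oscar=papa]}: π^{-1}(V) = {lima, mike, november, oscar, papa} ∈ τ ✓.
Open sets in the quotient: τ_Q = {{}, {[lima=november], [mike], [oscar=papa]}} (2 elements).


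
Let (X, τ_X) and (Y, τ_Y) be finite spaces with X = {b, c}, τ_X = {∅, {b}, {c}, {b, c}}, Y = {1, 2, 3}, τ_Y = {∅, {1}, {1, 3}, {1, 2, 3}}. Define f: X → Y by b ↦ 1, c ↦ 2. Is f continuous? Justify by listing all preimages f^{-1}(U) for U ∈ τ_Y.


f IS continuous.

Compute f^{-1}(U) for each U ∈ τ_Y:
  U = ∅: f^{-1}(U) = ∅ ∈ τ_X ✓.
  U = {1}: f^{-1}(U) = {b} ∈ τ_X ✓.
  U = {1, 3}: f^{-1}(U) = {b} ∈ τ_X ✓.
  U = {1, 2, 3}: f^{-1}(U) = {b, c} ∈ τ_X ✓.
Every preimage lies in τ_X, so f IS continuous.


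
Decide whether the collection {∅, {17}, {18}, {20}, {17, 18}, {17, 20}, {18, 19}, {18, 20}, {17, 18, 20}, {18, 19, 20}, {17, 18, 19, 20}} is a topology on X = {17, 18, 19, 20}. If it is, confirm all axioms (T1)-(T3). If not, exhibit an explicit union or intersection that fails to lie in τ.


τ is NOT a topology on X.

Axiom (T1): ∅ ∈ τ? Yes; X ∈ τ? Yes.
Axiom (T2/T3): check pairwise unions and intersections of members of τ.
Counterexample for (T2): {17} ∪ {18, 19} = {17, 18, 19} ∉ τ. Therefore τ is NOT a topology.


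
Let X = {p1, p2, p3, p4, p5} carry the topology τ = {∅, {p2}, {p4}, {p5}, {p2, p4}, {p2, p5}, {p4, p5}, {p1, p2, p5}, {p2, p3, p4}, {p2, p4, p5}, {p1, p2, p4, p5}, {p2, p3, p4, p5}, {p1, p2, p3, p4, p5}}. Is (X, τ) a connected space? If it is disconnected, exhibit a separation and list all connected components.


(X, τ) is connected.

Find clopen sets (U ∈ τ with X ∖ U ∈ τ):
  U = ∅, X ∖ U = {p1, p2, p3, p4, p5} — both open, so U is clopen.
  U = {p1, p2, p3, p4, p5}, X ∖ U = ∅ — both open, so U is clopen.
Only trivial clopens (∅ and X) exist, so (X, τ) is connected.
Compute connected components by grouping points that agree on all clopens:
  component: {p1, p2, p3, p4, p5}


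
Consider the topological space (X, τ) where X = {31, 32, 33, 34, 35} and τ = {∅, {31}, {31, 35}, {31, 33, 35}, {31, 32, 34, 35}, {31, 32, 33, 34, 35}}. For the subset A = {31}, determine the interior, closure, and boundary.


int(A) = {31}, cl(A) = {31, 32, 33, 34, 35}, ∂A = {32, 33, 34, 35}.

Closed sets in (X, τ) are complements of opens:
  closed(X, τ) = {∅, {33}, {32, 34}, {32, 33, 34}, {32, 33, 34, 35}, {31, 32, 33, 34, 35}}.
int(A) = ⋃ {U ∈ τ : U ⊆ A}. Opens contained in A: ∅, {31}.
Taking the union of these: int(A) = {31}.
cl(A) = ⋂ {C closed : A ⊆ C}. Closed sets containing A: {31, 32, 33, 34, 35}.
Intersecting these: cl(A) = {31, 32, 33, 34, 35}.
∂A = cl(A) ∖ int(A) = {31, 32, 33, 34, 35} ∖ {31} = {32, 33, 34, 35}.


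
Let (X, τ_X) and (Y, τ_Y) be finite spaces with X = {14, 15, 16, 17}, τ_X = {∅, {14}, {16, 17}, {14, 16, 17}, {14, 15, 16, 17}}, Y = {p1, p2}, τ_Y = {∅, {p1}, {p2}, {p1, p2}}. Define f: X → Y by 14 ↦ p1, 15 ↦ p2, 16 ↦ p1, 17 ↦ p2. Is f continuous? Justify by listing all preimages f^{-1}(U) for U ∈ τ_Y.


f is NOT continuous.

Compute f^{-1}(U) for each U ∈ τ_Y:
  U = ∅: f^{-1}(U) = ∅ ∈ τ_X ✓.
  U = {p1}: f^{-1}(U) = {14, 16} ∉ τ_X ✗.
  U = {p2}: f^{-1}(U) = {15, 17} ∉ τ_X ✗.
  U = {p1, p2}: f^{-1}(U) = {14, 15, 16, 17} ∈ τ_X ✓.
Found U = {p1} with f^{-1}(U) = {14, 16} not in τ_X. Therefore f is NOT continuous.


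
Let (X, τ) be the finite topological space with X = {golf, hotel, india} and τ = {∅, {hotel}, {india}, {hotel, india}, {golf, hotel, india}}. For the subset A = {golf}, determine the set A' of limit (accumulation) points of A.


A' = ∅

For each x ∈ X, list the open sets U ∈ τ with x ∈ U, then check whether U ∩ (A ∖ {x}) ≠ ∅ for every such U.
  x = golf: open {golf, hotel, india} ∋ x has {golf, hotel, india} ∩ (A ∖ {golf}) = ∅, so x is NOT a limit point.
  x = hotel: open {hotel} ∋ x has {hotel} ∩ (A ∖ {hotel}) = ∅, so x is NOT a limit point.
  x = india: open {india} ∋ x has {india} ∩ (A ∖ {india}) = ∅, so x is NOT a limit point.
Collecting: A' = ∅.


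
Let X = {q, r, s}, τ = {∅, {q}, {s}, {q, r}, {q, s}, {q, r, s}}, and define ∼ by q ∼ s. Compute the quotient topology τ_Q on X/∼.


X/∼ = {[q=s], [r]}; |τ_Q| = 3.

Equivalence classes: [q=s], [r].
Quotient map π: X → X/∼ sends q ↦ [q=s], r ↦ [r], s ↦ [q=s].
For each subset V ⊆ X/∼, compute π^{-1}(V) ⊆ X and check whether π^{-1}(V) ∈ τ. V is open in τ_Q iff π^{-1}(V) ∈ τ.
  V = {}: π^{-1}(V) = ∅ ∈ τ ✓.
  V = {[q=s]}: π^{-1}(V) = {q, s} ∈ τ ✓.
  V = {[r]}: π^{-1}(V) = {r} ∉ τ ✗.
  V = {[q=s], [r]}: π^{-1}(V) = {q, r, s} ∈ τ ✓.
Open sets in the quotient: τ_Q = {{}, {[q=s]}, {[q=s], [r]}} (3 elements).


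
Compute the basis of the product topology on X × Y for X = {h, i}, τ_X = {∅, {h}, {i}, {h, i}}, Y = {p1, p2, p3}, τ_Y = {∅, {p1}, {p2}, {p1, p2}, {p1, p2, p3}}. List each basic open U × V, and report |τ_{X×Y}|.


Basis B = {∅ × ∅, {h} × {p1}, {h} × {p2}, {i} × {p1}, {i} × {p2}, {h} × {p1, p2}, {h, i} × {p1}, {h, i} × {p2}, {i} × {p1, p2}, {h} × {p1, p2, p3}, {i} × {p1, p2, p3}, {h, i} × {p1, p2}, {h, i} × {p1, p2, p3}}; |τ_{X×Y}| = 25.

Enumerate products U × V with U ∈ τ_X, V ∈ τ_Y (deduplicated):
  ∅ × ∅ = {} (∅)
  {h} × {p1} = {(h,p1)}
  {h} × {p2} = {(h,p2)}
  {i} × {p1} = {(i,p1)}
  {i} × {p2} = {(i,p2)}
  {h} × {p1, p2} = {(h,p1), (h,p2)}
  {h, i} × {p1} = {(h,p1), (i,p1)}
  {h, i} × {p2} = {(h,p2), (i,p2)}
  {i} × {p1, p2} = {(i,p1), (i,p2)}
  {h} × {p1, p2, p3} = {(h,p1), (h,p2), (h,p3)}
  {i} × {p1, p2, p3} = {(i,p1), (i,p2), (i,p3)}
  {h, i} × {p1, p2} = {(h,p1), (h,p2), (i,p1), (i,p2)}
  {h, i} × {p1, p2, p3} = {(h,p1), (h,p2), (h,p3), (i,p1), (i,p2), (i,p3)}
These 13 distinct sets form the basis B.
Close under arbitrary unions to get τ_{X×Y}; counting gives |τ_{X×Y}| = 25.


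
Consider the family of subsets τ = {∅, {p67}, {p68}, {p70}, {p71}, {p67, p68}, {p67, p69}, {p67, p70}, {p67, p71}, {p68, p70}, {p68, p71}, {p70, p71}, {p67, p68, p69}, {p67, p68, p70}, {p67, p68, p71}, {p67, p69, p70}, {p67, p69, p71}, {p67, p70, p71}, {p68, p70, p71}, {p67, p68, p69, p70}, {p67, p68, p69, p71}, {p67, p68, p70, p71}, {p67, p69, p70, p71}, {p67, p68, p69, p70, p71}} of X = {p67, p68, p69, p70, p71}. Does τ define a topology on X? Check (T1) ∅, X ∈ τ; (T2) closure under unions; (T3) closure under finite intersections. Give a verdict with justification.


τ IS a topology on X.

Axiom (T1): ∅ ∈ τ? Yes; X ∈ τ? Yes.
Axiom (T2/T3): check pairwise unions and intersections of members of τ.
All pairwise intersections and unions checked — each lies in τ. Therefore τ satisfies (T1), (T2), (T3): it IS a topology on X.


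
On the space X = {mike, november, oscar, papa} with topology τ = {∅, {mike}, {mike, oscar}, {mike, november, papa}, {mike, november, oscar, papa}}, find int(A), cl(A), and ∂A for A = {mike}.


int(A) = {mike}, cl(A) = {mike, november, oscar, papa}, ∂A = {november, oscar, papa}.

Closed sets in (X, τ) are complements of opens:
  closed(X, τ) = {∅, {oscar}, {november, papa}, {november, oscar, papa}, {mike, november, oscar, papa}}.
int(A) = ⋃ {U ∈ τ : U ⊆ A}. Opens contained in A: ∅, {mike}.
Taking the union of these: int(A) = {mike}.
cl(A) = ⋂ {C closed : A ⊆ C}. Closed sets containing A: {mike, november, oscar, papa}.
Intersecting these: cl(A) = {mike, november, oscar, papa}.
∂A = cl(A) ∖ int(A) = {mike, november, oscar, papa} ∖ {mike} = {november, oscar, papa}.


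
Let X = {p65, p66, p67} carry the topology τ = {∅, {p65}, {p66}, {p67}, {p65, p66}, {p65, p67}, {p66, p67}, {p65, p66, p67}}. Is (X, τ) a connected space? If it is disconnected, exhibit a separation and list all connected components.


(X, τ) is disconnected; components = [{p65}, {p66}, {p67}].

Find clopen sets (U ∈ τ with X ∖ U ∈ τ):
  U = ∅, X ∖ U = {p65, p66, p67} — both open, so U is clopen.
  U = {p65}, X ∖ U = {p66, p67} — both open, so U is clopen.
  U = {p66}, X ∖ U = {p65, p67} — both open, so U is clopen.
  U = {p67}, X ∖ U = {p65, p66} — both open, so U is clopen.
  U = {p65, p66}, X ∖ U = {p67} — both open, so U is clopen.
  U = {p65, p67}, X ∖ U = {p66} — both open, so U is clopen.
  U = {p66, p67}, X ∖ U = {p65} — both open, so U is clopen.
  U = {p65, p66, p67}, X ∖ U = ∅ — both open, so U is clopen.
Nontrivial clopen(s) exist: e.g. {p66, p67}. So (X, τ) is disconnected.
Compute connected components by grouping points that agree on all clopens:
  component: {p65}
  component: {p66}
  component: {p67}


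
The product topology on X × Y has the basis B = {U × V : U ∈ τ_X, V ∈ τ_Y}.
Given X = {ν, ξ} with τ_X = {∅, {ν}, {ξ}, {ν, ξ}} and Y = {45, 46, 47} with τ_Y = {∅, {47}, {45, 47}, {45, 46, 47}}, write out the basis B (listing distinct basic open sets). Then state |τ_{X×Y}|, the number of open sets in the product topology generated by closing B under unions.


Basis B = {∅ × ∅, {ν} × {47}, {ξ} × {47}, {ν} × {45, 47}, {ν, ξ} × {47}, {ξ} × {45, 47}, {ν} × {45, 46, 47}, {ξ} × {45, 46, 47}, {ν, ξ} × {45, 47}, {ν, ξ} × {45, 46, 47}}; |τ_{X×Y}| = 16.

Enumerate products U × V with U ∈ τ_X, V ∈ τ_Y (deduplicated):
  ∅ × ∅ = {} (∅)
  {ν} × {47} = {(ν,47)}
  {ξ} × {47} = {(ξ,47)}
  {ν} × {45, 47} = {(ν,45), (ν,47)}
  {ν, ξ} × {47} = {(ν,47), (ξ,47)}
  {ξ} × {45, 47} = {(ξ,45), (ξ,47)}
  {ν} × {45, 46, 47} = {(ν,45), (ν,46), (ν,47)}
  {ξ} × {45, 46, 47} = {(ξ,45), (ξ,46), (ξ,47)}
  {ν, ξ} × {45, 47} = {(ν,45), (ν,47), (ξ,45), (ξ,47)}
  {ν, ξ} × {45, 46, 47} = {(ν,45), (ν,46), (ν,47), (ξ,45), (ξ,46), (ξ,47)}
These 10 distinct sets form the basis B.
Close under arbitrary unions to get τ_{X×Y}; counting gives |τ_{X×Y}| = 16.


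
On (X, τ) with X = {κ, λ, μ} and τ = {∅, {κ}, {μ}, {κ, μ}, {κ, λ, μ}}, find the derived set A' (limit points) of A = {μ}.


A' = {λ}

For each x ∈ X, list the open sets U ∈ τ with x ∈ U, then check whether U ∩ (A ∖ {x}) ≠ ∅ for every such U.
  x = κ: open {κ} ∋ x has {κ} ∩ (A ∖ {κ}) = ∅, so x is NOT a limit point.
  x = λ: opens ∋ x are {κ, λ, μ}; each meets A ∖ {λ}, so x IS a limit point.
  x = μ: open {μ} ∋ x has {μ} ∩ (A ∖ {μ}) = ∅, so x is NOT a limit point.
Collecting: A' = {λ}.


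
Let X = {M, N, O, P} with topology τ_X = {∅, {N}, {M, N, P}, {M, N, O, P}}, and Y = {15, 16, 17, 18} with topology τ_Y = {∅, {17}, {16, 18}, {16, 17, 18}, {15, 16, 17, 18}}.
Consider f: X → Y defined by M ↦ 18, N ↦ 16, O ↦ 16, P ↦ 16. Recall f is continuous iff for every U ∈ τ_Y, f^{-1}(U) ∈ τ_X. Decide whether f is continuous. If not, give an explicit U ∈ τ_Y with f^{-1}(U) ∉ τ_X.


f IS continuous.

Compute f^{-1}(U) for each U ∈ τ_Y:
  U = ∅: f^{-1}(U) = ∅ ∈ τ_X ✓.
  U = {17}: f^{-1}(U) = ∅ ∈ τ_X ✓.
  U = {16, 18}: f^{-1}(U) = {M, N, O, P} ∈ τ_X ✓.
  U = {16, 17, 18}: f^{-1}(U) = {M, N, O, P} ∈ τ_X ✓.
  U = {15, 16, 17, 18}: f^{-1}(U) = {M, N, O, P} ∈ τ_X ✓.
Every preimage lies in τ_X, so f IS continuous.


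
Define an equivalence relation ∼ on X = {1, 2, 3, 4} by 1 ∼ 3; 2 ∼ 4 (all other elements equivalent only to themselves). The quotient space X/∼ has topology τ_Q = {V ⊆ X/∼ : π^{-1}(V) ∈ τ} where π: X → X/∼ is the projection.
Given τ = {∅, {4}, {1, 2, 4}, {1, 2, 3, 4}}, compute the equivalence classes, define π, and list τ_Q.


X/∼ = {[1=3], [2=4]}; |τ_Q| = 2.

Equivalence classes: [1=3], [2=4].
Quotient map π: X → X/∼ sends 1 ↦ [1=3], 2 ↦ [2=4], 3 ↦ [1=3], 4 ↦ [2=4].
For each subset V ⊆ X/∼, compute π^{-1}(V) ⊆ X and check whether π^{-1}(V) ∈ τ. V is open in τ_Q iff π^{-1}(V) ∈ τ.
  V = {}: π^{-1}(V) = ∅ ∈ τ ✓.
  V = {[1=3]}: π^{-1}(V) = {1, 3} ∉ τ ✗.
  V = {[2=4]}: π^{-1}(V) = {2, 4} ∉ τ ✗.
  V = {[1=3], [2=4]}: π^{-1}(V) = {1, 2, 3, 4} ∈ τ ✓.
Open sets in the quotient: τ_Q = {{}, {[1=3], [2=4]}} (2 elements).


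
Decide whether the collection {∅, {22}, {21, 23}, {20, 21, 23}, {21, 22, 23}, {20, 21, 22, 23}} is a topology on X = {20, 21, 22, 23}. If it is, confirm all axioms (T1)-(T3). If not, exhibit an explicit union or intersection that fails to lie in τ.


τ IS a topology on X.

Axiom (T1): ∅ ∈ τ? Yes; X ∈ τ? Yes.
Axiom (T2/T3): check pairwise unions and intersections of members of τ.
All pairwise intersections and unions checked — each lies in τ. Therefore τ satisfies (T1), (T2), (T3): it IS a topology on X.


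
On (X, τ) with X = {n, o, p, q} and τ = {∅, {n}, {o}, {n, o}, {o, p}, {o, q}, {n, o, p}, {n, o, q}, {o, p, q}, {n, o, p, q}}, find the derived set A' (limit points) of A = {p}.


A' = ∅

For each x ∈ X, list the open sets U ∈ τ with x ∈ U, then check whether U ∩ (A ∖ {x}) ≠ ∅ for every such U.
  x = n: open {n} ∋ x has {n} ∩ (A ∖ {n}) = ∅, so x is NOT a limit point.
  x = o: open {o} ∋ x has {o} ∩ (A ∖ {o}) = ∅, so x is NOT a limit point.
  x = p: open {o, p} ∋ x has {o, p} ∩ (A ∖ {p}) = ∅, so x is NOT a limit point.
  x = q: open {o, q} ∋ x has {o, q} ∩ (A ∖ {q}) = ∅, so x is NOT a limit point.
Collecting: A' = ∅.


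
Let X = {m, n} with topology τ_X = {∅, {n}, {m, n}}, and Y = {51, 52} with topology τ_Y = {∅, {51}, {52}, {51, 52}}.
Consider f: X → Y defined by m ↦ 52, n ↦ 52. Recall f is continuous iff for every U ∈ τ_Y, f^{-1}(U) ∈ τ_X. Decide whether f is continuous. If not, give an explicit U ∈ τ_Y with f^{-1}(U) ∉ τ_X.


f IS continuous.

Compute f^{-1}(U) for each U ∈ τ_Y:
  U = ∅: f^{-1}(U) = ∅ ∈ τ_X ✓.
  U = {51}: f^{-1}(U) = ∅ ∈ τ_X ✓.
  U = {52}: f^{-1}(U) = {m, n} ∈ τ_X ✓.
  U = {51, 52}: f^{-1}(U) = {m, n} ∈ τ_X ✓.
Every preimage lies in τ_X, so f IS continuous.


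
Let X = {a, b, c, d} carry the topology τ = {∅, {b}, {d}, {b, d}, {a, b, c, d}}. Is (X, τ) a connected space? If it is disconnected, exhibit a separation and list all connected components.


(X, τ) is connected.

Find clopen sets (U ∈ τ with X ∖ U ∈ τ):
  U = ∅, X ∖ U = {a, b, c, d} — both open, so U is clopen.
  U = {a, b, c, d}, X ∖ U = ∅ — both open, so U is clopen.
Only trivial clopens (∅ and X) exist, so (X, τ) is connected.
Compute connected components by grouping points that agree on all clopens:
  component: {a, b, c, d}


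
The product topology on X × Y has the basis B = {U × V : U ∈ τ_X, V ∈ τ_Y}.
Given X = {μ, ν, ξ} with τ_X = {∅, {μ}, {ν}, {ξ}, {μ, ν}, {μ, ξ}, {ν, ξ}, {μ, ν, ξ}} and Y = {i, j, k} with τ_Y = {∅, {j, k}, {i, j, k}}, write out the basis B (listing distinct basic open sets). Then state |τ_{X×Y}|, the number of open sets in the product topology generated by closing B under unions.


Basis B = {∅ × ∅, {μ} × {j, k}, {ν} × {j, k}, {ξ} × {j, k}, {μ} × {i, j, k}, {ν} × {i, j, k}, {ξ} × {i, j, k}, {μ, ν} × {j, k}, {μ, ξ} × {j, k}, {ν, ξ} × {j, k}, {μ, ν} × {i, j, k}, {μ, ξ} × {i, j, k}, {μ, ν, ξ} × {j, k}, {ν, ξ} × {i, j, k}, {μ, ν, ξ} × {i, j, k}}; |τ_{X×Y}| = 27.

Enumerate products U × V with U ∈ τ_X, V ∈ τ_Y (deduplicated):
  ∅ × ∅ = {} (∅)
  {μ} × {j, k} = {(μ,j), (μ,k)}
  {ν} × {j, k} = {(ν,j), (ν,k)}
  {ξ} × {j, k} = {(ξ,j), (ξ,k)}
  {μ} × {i, j, k} = {(μ,i), (μ,j), (μ,k)}
  {ν} × {i, j, k} = {(ν,i), (ν,j), (ν,k)}
  {ξ} × {i, j, k} = {(ξ,i), (ξ,j), (ξ,k)}
  {μ, ν} × {j, k} = {(μ,j), (μ,k), (ν,j), (ν,k)}
  {μ, ξ} × {j, k} = {(μ,j), (μ,k), (ξ,j), (ξ,k)}
  {ν, ξ} × {j, k} = {(ν,j), (ν,k), (ξ,j), (ξ,k)}
  {μ, ν} × {i, j, k} = {(μ,i), (μ,j), (μ,k), (ν,i), (ν,j), (ν,k)}
  {μ, ξ} × {i, j, k} = {(μ,i), (μ,j), (μ,k), (ξ,i), (ξ,j), (ξ,k)}
  {μ, ν, ξ} × {j, k} = {(μ,j), (μ,k), (ν,j), (ν,k), (ξ,j), (ξ,k)}
  {ν, ξ} × {i, j, k} = {(ν,i), (ν,j), (ν,k), (ξ,i), (ξ,j), (ξ,k)}
  {μ, ν, ξ} × {i, j, k} = {(μ,i), (μ,j), (μ,k), (ν,i), (ν,j), (ν,k), (ξ,i), (ξ,j), (ξ,k)}
These 15 distinct sets form the basis B.
Close under arbitrary unions to get τ_{X×Y}; counting gives |τ_{X×Y}| = 27.


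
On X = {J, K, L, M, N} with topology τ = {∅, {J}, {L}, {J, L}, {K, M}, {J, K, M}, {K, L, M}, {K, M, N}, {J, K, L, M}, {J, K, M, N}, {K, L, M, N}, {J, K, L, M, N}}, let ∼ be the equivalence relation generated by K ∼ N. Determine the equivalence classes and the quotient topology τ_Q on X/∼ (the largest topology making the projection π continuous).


X/∼ = {[J], [K=N], [L], [M]}; |τ_Q| = 8.

Equivalence classes: [J], [K=N], [L], [M].
Quotient map π: X → X/∼ sends J ↦ [J], K ↦ [K=N], L ↦ [L], M ↦ [M], N ↦ [K=N].
For each subset V ⊆ X/∼, compute π^{-1}(V) ⊆ X and check whether π^{-1}(V) ∈ τ. V is open in τ_Q iff π^{-1}(V) ∈ τ.
  V = {}: π^{-1}(V) = ∅ ∈ τ ✓.
  V = {[J]}: π^{-1}(V) = {J} ∈ τ ✓.
  V = {[K=N]}: π^{-1}(V) = {K, N} ∉ τ ✗.
  V = {[J], [K=N]}: π^{-1}(V) = {J, K, N} ∉ τ ✗.
  V = {[L]}: π^{-1}(V) = {L} ∈ τ ✓.
  V = {[J], [L]}: π^{-1}(V) = {J, L} ∈ τ ✓.
  V = {[K=N], [L]}: π^{-1}(V) = {K, L, N} ∉ τ ✗.
  V = {[J], [K=N], [L]}: π^{-1}(V) = {J, K, L, N} ∉ τ ✗.
  V = {[M]}: π^{-1}(V) = {M} ∉ τ ✗.
  V = {[J], [M]}: π^{-1}(V) = {J, M} ∉ τ ✗.
  V = {[K=N], [M]}: π^{-1}(V) = {K, M, N} ∈ τ ✓.
  V = {[J], [K=N], [M]}: π^{-1}(V) = {J, K, M, N} ∈ τ ✓.
  V = {[L], [M]}: π^{-1}(V) = {L, M} ∉ τ ✗.
  V = {[J], [L], [M]}: π^{-1}(V) = {J, L, M} ∉ τ ✗.
  V = {[K=N], [L], [M]}: π^{-1}(V) = {K, L, M, N} ∈ τ ✓.
  V = {[J], [K=N], [L], [M]}: π^{-1}(V) = {J, K, L, M, N} ∈ τ ✓.
Open sets in the quotient: τ_Q = {{}, {[J]}, {[L]}, {[J], [L]}, {[K=N], [M]}, {[J], [K=N], [M]}, {[K=N], [L], [M]}, {[J], [K=N], [L], [M]}} (8 elements).


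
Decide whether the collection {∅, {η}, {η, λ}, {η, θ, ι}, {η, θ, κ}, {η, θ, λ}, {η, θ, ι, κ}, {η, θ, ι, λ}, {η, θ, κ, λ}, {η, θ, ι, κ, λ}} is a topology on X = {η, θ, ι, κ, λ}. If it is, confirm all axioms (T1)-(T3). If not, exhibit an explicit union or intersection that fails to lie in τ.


τ is NOT a topology on X.

Axiom (T1): ∅ ∈ τ? Yes; X ∈ τ? Yes.
Axiom (T2/T3): check pairwise unions and intersections of members of τ.
Counterexample for (T3): {η, θ, ι} ∩ {η, θ, κ} = {η, θ} ∉ τ. Therefore τ is NOT a topology.


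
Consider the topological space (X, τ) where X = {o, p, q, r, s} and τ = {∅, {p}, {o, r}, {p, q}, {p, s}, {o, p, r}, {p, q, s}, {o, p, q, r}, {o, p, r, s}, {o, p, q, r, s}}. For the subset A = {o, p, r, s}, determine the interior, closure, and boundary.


int(A) = {o, p, r, s}, cl(A) = {o, p, q, r, s}, ∂A = {q}.

Closed sets in (X, τ) are complements of opens:
  closed(X, τ) = {∅, {q}, {s}, {o, r}, {q, s}, {o, q, r}, {o, r, s}, {p, q, s}, {o, q, r, s}, {o, p, q, r, s}}.
int(A) = ⋃ {U ∈ τ : U ⊆ A}. Opens contained in A: ∅, {p}, {o, r}, {p, s}, {o, p, r}, {o, p, r, s}.
Taking the union of these: int(A) = {o, p, r, s}.
cl(A) = ⋂ {C closed : A ⊆ C}. Closed sets containing A: {o, p, q, r, s}.
Intersecting these: cl(A) = {o, p, q, r, s}.
∂A = cl(A) ∖ int(A) = {o, p, q, r, s} ∖ {o, p, r, s} = {q}.


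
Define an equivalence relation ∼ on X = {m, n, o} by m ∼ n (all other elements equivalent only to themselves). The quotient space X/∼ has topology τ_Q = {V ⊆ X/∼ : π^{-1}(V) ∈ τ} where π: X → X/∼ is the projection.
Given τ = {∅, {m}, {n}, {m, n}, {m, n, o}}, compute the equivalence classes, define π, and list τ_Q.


X/∼ = {[m=n], [o]}; |τ_Q| = 3.

Equivalence classes: [m=n], [o].
Quotient map π: X → X/∼ sends m ↦ [m=n], n ↦ [m=n], o ↦ [o].
For each subset V ⊆ X/∼, compute π^{-1}(V) ⊆ X and check whether π^{-1}(V) ∈ τ. V is open in τ_Q iff π^{-1}(V) ∈ τ.
  V = {}: π^{-1}(V) = ∅ ∈ τ ✓.
  V = {[m=n]}: π^{-1}(V) = {m, n} ∈ τ ✓.
  V = {[o]}: π^{-1}(V) = {o} ∉ τ ✗.
  V = {[m=n], [o]}: π^{-1}(V) = {m, n, o} ∈ τ ✓.
Open sets in the quotient: τ_Q = {{}, {[m=n]}, {[m=n], [o]}} (3 elements).


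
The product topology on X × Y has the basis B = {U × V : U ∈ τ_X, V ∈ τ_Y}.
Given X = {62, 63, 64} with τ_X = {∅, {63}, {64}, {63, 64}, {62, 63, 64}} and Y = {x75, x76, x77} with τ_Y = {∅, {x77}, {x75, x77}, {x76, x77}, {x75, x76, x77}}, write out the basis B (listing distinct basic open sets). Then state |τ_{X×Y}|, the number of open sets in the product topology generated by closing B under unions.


Basis B = {∅ × ∅, {63} × {x77}, {64} × {x77}, {63} × {x75, x77}, {63} × {x76, x77}, {63, 64} × {x77}, {64} × {x75, x77}, {64} × {x76, x77}, {62, 63, 64} × {x77}, {63} × {x75, x76, x77}, {64} × {x75, x76, x77}, {63, 64} × {x75, x77}, {63, 64} × {x76, x77}, {62, 63, 64} × {x75, x77}, {62, 63, 64} × {x76, x77}, {63, 64} × {x75, x76, x77}, {62, 63, 64} × {x75, x76, x77}}; |τ_{X×Y}| = 50.

Enumerate products U × V with U ∈ τ_X, V ∈ τ_Y (deduplicated):
  ∅ × ∅ = {} (∅)
  {63} × {x77} = {(63,x77)}
  {64} × {x77} = {(64,x77)}
  {63} × {x75, x77} = {(63,x75), (63,x77)}
  {63} × {x76, x77} = {(63,x76), (63,x77)}
  {63, 64} × {x77} = {(63,x77), (64,x77)}
  {64} × {x75, x77} = {(64,x75), (64,x77)}
  {64} × {x76, x77} = {(64,x76), (64,x77)}
  {62, 63, 64} × {x77} = {(62,x77), (63,x77), (64,x77)}
  {63} × {x75, x76, x77} = {(63,x75), (63,x76), (63,x77)}
  {64} × {x75, x76, x77} = {(64,x75), (64,x76), (64,x77)}
  {63, 64} × {x75, x77} = {(63,x75), (63,x77), (64,x75), (64,x77)}
  {63, 64} × {x76, x77} = {(63,x76), (63,x77), (64,x76), (64,x77)}
  {62, 63, 64} × {x75, x77} = {(62,x75), (62,x77), (63,x75), (63,x77), (64,x75), (64,x77)}
  {62, 63, 64} × {x76, x77} = {(62,x76), (62,x77), (63,x76), (63,x77), (64,x76), (64,x77)}
  {63, 64} × {x75, x76, x77} = {(63,x75), (63,x76), (63,x77), (64,x75), (64,x76), (64,x77)}
  {62, 63, 64} × {x75, x76, x77} = {(62,x75), (62,x76), (62,x77), (63,x75), (63,x76), (63,x77), (64,x75), (64,x76), (64,x77)}
These 17 distinct sets form the basis B.
Close under arbitrary unions to get τ_{X×Y}; counting gives |τ_{X×Y}| = 50.


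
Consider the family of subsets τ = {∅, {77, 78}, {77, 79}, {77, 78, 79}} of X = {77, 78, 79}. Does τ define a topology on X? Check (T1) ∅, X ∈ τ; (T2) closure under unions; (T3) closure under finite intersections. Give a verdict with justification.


τ is NOT a topology on X.

Axiom (T1): ∅ ∈ τ? Yes; X ∈ τ? Yes.
Axiom (T2/T3): check pairwise unions and intersections of members of τ.
Counterexample for (T3): {77, 78} ∩ {77, 79} = {77} ∉ τ. Therefore τ is NOT a topology.


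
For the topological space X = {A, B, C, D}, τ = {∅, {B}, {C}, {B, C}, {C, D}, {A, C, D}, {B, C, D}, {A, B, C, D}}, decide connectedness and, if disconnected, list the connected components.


(X, τ) is disconnected; components = [{B}, {A, C, D}].

Find clopen sets (U ∈ τ with X ∖ U ∈ τ):
  U = ∅, X ∖ U = {A, B, C, D} — both open, so U is clopen.
  U = {B}, X ∖ U = {A, C, D} — both open, so U is clopen.
  U = {A, C, D}, X ∖ U = {B} — both open, so U is clopen.
  U = {A, B, C, D}, X ∖ U = ∅ — both open, so U is clopen.
Nontrivial clopen(s) exist: e.g. {B}. So (X, τ) is disconnected.
Compute connected components by grouping points that agree on all clopens:
  component: {B}
  component: {A, C, D}


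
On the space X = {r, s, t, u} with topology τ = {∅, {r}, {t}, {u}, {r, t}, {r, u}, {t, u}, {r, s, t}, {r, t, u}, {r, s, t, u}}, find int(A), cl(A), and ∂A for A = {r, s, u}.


int(A) = {r, u}, cl(A) = {r, s, u}, ∂A = {s}.

Closed sets in (X, τ) are complements of opens:
  closed(X, τ) = {∅, {s}, {u}, {r, s}, {s, t}, {s, u}, {r, s, t}, {r, s, u}, {s, t, u}, {r, s, t, u}}.
int(A) = ⋃ {U ∈ τ : U ⊆ A}. Opens contained in A: ∅, {r}, {u}, {r, u}.
Taking the union of these: int(A) = {r, u}.
cl(A) = ⋂ {C closed : A ⊆ C}. Closed sets containing A: {r, s, u}, {r, s, t, u}.
Intersecting these: cl(A) = {r, s, u}.
∂A = cl(A) ∖ int(A) = {r, s, u} ∖ {r, u} = {s}.


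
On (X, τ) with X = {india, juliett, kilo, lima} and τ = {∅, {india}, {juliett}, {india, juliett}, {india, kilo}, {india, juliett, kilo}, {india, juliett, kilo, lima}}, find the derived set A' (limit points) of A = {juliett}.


A' = {lima}

For each x ∈ X, list the open sets U ∈ τ with x ∈ U, then check whether U ∩ (A ∖ {x}) ≠ ∅ for every such U.
  x = india: open {india} ∋ x has {india} ∩ (A ∖ {india}) = ∅, so x is NOT a limit point.
  x = juliett: open {juliett} ∋ x has {juliett} ∩ (A ∖ {juliett}) = ∅, so x is NOT a limit point.
  x = kilo: open {india, kilo} ∋ x has {india, kilo} ∩ (A ∖ {kilo}) = ∅, so x is NOT a limit point.
  x = lima: opens ∋ x are {india, juliett, kilo, lima}; each meets A ∖ {lima}, so x IS a limit point.
Collecting: A' = {lima}.


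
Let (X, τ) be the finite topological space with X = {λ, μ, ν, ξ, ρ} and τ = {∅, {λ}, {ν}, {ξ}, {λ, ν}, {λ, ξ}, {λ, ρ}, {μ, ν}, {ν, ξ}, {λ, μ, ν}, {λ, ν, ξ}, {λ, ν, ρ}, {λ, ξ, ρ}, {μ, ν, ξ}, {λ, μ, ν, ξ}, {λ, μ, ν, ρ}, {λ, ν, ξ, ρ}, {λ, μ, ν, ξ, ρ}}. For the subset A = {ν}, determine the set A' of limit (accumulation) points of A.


A' = {μ}

For each x ∈ X, list the open sets U ∈ τ with x ∈ U, then check whether U ∩ (A ∖ {x}) ≠ ∅ for every such U.
  x = λ: open {λ} ∋ x has {λ} ∩ (A ∖ {λ}) = ∅, so x is NOT a limit point.
  x = μ: opens ∋ x are {μ, ν}, {λ, μ, ν}, {μ, ν, ξ}, {λ, μ, ν, ξ}, {λ, μ, ν, ρ}, {λ, μ, ν, ξ, ρ}; each meets A ∖ {μ}, so x IS a limit point.
  x = ν: open {ν} ∋ x has {ν} ∩ (A ∖ {ν}) = ∅, so x is NOT a limit point.
  x = ξ: open {ξ} ∋ x has {ξ} ∩ (A ∖ {ξ}) = ∅, so x is NOT a limit point.
  x = ρ: open {λ, ρ} ∋ x has {λ, ρ} ∩ (A ∖ {ρ}) = ∅, so x is NOT a limit point.
Collecting: A' = {μ}.


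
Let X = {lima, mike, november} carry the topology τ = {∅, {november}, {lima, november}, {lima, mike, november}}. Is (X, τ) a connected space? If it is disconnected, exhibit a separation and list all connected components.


(X, τ) is connected.

Find clopen sets (U ∈ τ with X ∖ U ∈ τ):
  U = ∅, X ∖ U = {lima, mike, november} — both open, so U is clopen.
  U = {lima, mike, november}, X ∖ U = ∅ — both open, so U is clopen.
Only trivial clopens (∅ and X) exist, so (X, τ) is connected.
Compute connected components by grouping points that agree on all clopens:
  component: {lima, mike, november}


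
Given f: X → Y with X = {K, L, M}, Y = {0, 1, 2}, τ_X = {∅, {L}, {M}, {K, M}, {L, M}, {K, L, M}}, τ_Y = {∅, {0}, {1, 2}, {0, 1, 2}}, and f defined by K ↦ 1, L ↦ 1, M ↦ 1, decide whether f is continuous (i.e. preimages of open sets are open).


f IS continuous.

Compute f^{-1}(U) for each U ∈ τ_Y:
  U = ∅: f^{-1}(U) = ∅ ∈ τ_X ✓.
  U = {0}: f^{-1}(U) = ∅ ∈ τ_X ✓.
  U = {1, 2}: f^{-1}(U) = {K, L, M} ∈ τ_X ✓.
  U = {0, 1, 2}: f^{-1}(U) = {K, L, M} ∈ τ_X ✓.
Every preimage lies in τ_X, so f IS continuous.


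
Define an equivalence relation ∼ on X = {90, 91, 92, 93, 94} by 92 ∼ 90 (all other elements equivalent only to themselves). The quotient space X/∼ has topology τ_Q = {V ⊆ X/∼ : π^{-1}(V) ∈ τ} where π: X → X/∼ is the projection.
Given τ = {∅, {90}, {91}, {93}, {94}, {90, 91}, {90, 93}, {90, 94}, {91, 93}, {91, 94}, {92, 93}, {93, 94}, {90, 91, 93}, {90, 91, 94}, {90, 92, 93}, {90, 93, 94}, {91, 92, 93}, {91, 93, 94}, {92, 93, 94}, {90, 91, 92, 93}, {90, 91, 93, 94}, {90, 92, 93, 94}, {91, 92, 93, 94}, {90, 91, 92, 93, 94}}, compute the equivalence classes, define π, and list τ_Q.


X/∼ = {[90=92], [91], [93], [94]}; |τ_Q| = 12.

Equivalence classes: [90=92], [91], [93], [94].
Quotient map π: X → X/∼ sends 90 ↦ [90=92], 91 ↦ [91], 92 ↦ [90=92], 93 ↦ [93], 94 ↦ [94].
For each subset V ⊆ X/∼, compute π^{-1}(V) ⊆ X and check whether π^{-1}(V) ∈ τ. V is open in τ_Q iff π^{-1}(V) ∈ τ.
  V = {}: π^{-1}(V) = ∅ ∈ τ ✓.
  V = {[90=92]}: π^{-1}(V) = {90, 92} ∉ τ ✗.
  V = {[91]}: π^{-1}(V) = {91} ∈ τ ✓.
  V = {[90=92], [91]}: π^{-1}(V) = {90, 91, 92} ∉ τ ✗.
  V = {[93]}: π^{-1}(V) = {93} ∈ τ ✓.
  V = {[90=92], [93]}: π^{-1}(V) = {90, 92, 93} ∈ τ ✓.
  V = {[91], [93]}: π^{-1}(V) = {91, 93} ∈ τ ✓.
  V = {[90=92], [91], [93]}: π^{-1}(V) = {90, 91, 92, 93} ∈ τ ✓.
  V = {[94]}: π^{-1}(V) = {94} ∈ τ ✓.
  V = {[90=92], [94]}: π^{-1}(V) = {90, 92, 94} ∉ τ ✗.
  V = {[91], [94]}: π^{-1}(V) = {91, 94} ∈ τ ✓.
  V = {[90=92], [91], [94]}: π^{-1}(V) = {90, 91, 92, 94} ∉ τ ✗.
  V = {[93], [94]}: π^{-1}(V) = {93, 94} ∈ τ ✓.
  V = {[90=92], [93], [94]}: π^{-1}(V) = {90, 92, 93, 94} ∈ τ ✓.
  V = {[91], [93], [94]}: π^{-1}(V) = {91, 93, 94} ∈ τ ✓.
  V = {[90=92], [91], [93], [94]}: π^{-1}(V) = {90, 91, 92, 93, 94} ∈ τ ✓.
Open sets in the quotient: τ_Q = {{}, {[91]}, {[93]}, {[90=92], [93]}, {[91], [93]}, {[90=92], [91], [93]}, {[94]}, {[91], [94]}, {[93], [94]}, {[90=92], [93], [94]}, {[91], [93], [94]}, {[90=92], [91], [93], [94]}} (12 elements).


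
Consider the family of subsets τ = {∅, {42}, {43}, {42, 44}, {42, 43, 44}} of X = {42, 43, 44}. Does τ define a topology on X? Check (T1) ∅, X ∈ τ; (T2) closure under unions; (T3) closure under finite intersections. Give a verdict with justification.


τ is NOT a topology on X.

Axiom (T1): ∅ ∈ τ? Yes; X ∈ τ? Yes.
Axiom (T2/T3): check pairwise unions and intersections of members of τ.
Counterexample for (T2): {42} ∪ {43} = {42, 43} ∉ τ. Therefore τ is NOT a topology.


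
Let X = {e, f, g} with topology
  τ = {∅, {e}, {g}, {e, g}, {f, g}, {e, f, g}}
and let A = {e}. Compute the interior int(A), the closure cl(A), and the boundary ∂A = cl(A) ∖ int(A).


int(A) = {e}, cl(A) = {e}, ∂A = ∅.

Closed sets in (X, τ) are complements of opens:
  closed(X, τ) = {∅, {e}, {f}, {e, f}, {f, g}, {e, f, g}}.
int(A) = ⋃ {U ∈ τ : U ⊆ A}. Opens contained in A: ∅, {e}.
Taking the union of these: int(A) = {e}.
cl(A) = ⋂ {C closed : A ⊆ C}. Closed sets containing A: {e}, {e, f}, {e, f, g}.
Intersecting these: cl(A) = {e}.
∂A = cl(A) ∖ int(A) = {e} ∖ {e} = ∅.


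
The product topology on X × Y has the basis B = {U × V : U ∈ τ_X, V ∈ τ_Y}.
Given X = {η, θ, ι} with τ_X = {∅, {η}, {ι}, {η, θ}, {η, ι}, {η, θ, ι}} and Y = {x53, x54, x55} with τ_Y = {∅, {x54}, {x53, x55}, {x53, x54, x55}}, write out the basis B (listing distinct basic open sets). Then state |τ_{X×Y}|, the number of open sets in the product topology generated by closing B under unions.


Basis B = {∅ × ∅, {η} × {x54}, {ι} × {x54}, {η} × {x53, x55}, {η, θ} × {x54}, {η, ι} × {x54}, {ι} × {x53, x55}, {η} × {x53, x54, x55}, {η, θ, ι} × {x54}, {ι} × {x53, x54, x55}, {η, θ} × {x53, x55}, {η, ι} × {x53, x55}, {η, θ} × {x53, x54, x55}, {η, ι} × {x53, x54, x55}, {η, θ, ι} × {x53, x55}, {η, θ, ι} × {x53, x54, x55}}; |τ_{X×Y}| = 36.

Enumerate products U × V with U ∈ τ_X, V ∈ τ_Y (deduplicated):
  ∅ × ∅ = {} (∅)
  {η} × {x54} = {(η,x54)}
  {ι} × {x54} = {(ι,x54)}
  {η} × {x53, x55} = {(η,x53), (η,x55)}
  {η, θ} × {x54} = {(η,x54), (θ,x54)}
  {η, ι} × {x54} = {(η,x54), (ι,x54)}
  {ι} × {x53, x55} = {(ι,x53), (ι,x55)}
  {η} × {x53, x54, x55} = {(η,x53), (η,x54), (η,x55)}
  {η, θ, ι} × {x54} = {(η,x54), (θ,x54), (ι,x54)}
  {ι} × {x53, x54, x55} = {(ι,x53), (ι,x54), (ι,x55)}
  {η, θ} × {x53, x55} = {(η,x53), (η,x55), (θ,x53), (θ,x55)}
  {η, ι} × {x53, x55} = {(η,x53), (η,x55), (ι,x53), (ι,x55)}
  {η, θ} × {x53, x54, x55} = {(η,x53), (η,x54), (η,x55), (θ,x53), (θ,x54), (θ,x55)}
  {η, ι} × {x53, x54, x55} = {(η,x53), (η,x54), (η,x55), (ι,x53), (ι,x54), (ι,x55)}
  {η, θ, ι} × {x53, x55} = {(η,x53), (η,x55), (θ,x53), (θ,x55), (ι,x53), (ι,x55)}
  {η, θ, ι} × {x53, x54, x55} = {(η,x53), (η,x54), (η,x55), (θ,x53), (θ,x54), (θ,x55), (ι,x53), (ι,x54), (ι,x55)}
These 16 distinct sets form the basis B.
Close under arbitrary unions to get τ_{X×Y}; counting gives |τ_{X×Y}| = 36.


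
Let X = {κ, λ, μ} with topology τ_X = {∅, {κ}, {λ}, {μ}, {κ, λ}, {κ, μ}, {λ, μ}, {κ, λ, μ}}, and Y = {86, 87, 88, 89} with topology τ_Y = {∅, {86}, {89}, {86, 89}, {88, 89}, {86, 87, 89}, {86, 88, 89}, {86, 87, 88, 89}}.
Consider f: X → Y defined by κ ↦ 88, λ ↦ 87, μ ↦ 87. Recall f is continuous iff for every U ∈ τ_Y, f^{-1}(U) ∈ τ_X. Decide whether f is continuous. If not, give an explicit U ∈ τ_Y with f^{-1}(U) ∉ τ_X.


f IS continuous.

Compute f^{-1}(U) for each U ∈ τ_Y:
  U = ∅: f^{-1}(U) = ∅ ∈ τ_X ✓.
  U = {86}: f^{-1}(U) = ∅ ∈ τ_X ✓.
  U = {89}: f^{-1}(U) = ∅ ∈ τ_X ✓.
  U = {86, 89}: f^{-1}(U) = ∅ ∈ τ_X ✓.
  U = {88, 89}: f^{-1}(U) = {κ} ∈ τ_X ✓.
  U = {86, 87, 89}: f^{-1}(U) = {λ, μ} ∈ τ_X ✓.
  U = {86, 88, 89}: f^{-1}(U) = {κ} ∈ τ_X ✓.
  U = {86, 87, 88, 89}: f^{-1}(U) = {κ, λ, μ} ∈ τ_X ✓.
Every preimage lies in τ_X, so f IS continuous.


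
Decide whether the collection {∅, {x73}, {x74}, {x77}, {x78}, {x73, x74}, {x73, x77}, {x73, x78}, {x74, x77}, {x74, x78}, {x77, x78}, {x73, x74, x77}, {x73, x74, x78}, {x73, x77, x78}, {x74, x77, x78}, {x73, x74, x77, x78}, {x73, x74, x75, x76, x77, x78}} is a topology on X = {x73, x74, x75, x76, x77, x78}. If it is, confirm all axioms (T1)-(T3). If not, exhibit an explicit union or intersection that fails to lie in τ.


τ IS a topology on X.

Axiom (T1): ∅ ∈ τ? Yes; X ∈ τ? Yes.
Axiom (T2/T3): check pairwise unions and intersections of members of τ.
All pairwise intersections and unions checked — each lies in τ. Therefore τ satisfies (T1), (T2), (T3): it IS a topology on X.
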